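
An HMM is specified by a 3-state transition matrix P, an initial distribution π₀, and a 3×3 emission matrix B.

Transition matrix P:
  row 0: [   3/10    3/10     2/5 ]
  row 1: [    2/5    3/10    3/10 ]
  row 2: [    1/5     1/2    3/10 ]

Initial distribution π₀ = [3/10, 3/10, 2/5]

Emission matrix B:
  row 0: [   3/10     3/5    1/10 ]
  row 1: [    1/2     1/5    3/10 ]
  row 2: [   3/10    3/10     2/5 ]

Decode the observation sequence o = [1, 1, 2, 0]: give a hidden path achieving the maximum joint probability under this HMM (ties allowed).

t=0: δ = [1.800e-01, 6.000e-02, 1.200e-01]  (obs o_0=1)
t=1: δ = [3.240e-02, 1.200e-02, 2.160e-02]  ψ = [0, 2, 0]  (obs o_1=1)
t=2: δ = [9.720e-04, 3.240e-03, 5.184e-03]  ψ = [0, 2, 0]  (obs o_2=2)
t=3: δ = [3.888e-04, 1.296e-03, 4.666e-04]  ψ = [1, 2, 2]  (obs o_3=0)
backtrack: best end state = 1; path = [0, 0, 2, 1]

path = [0, 0, 2, 1]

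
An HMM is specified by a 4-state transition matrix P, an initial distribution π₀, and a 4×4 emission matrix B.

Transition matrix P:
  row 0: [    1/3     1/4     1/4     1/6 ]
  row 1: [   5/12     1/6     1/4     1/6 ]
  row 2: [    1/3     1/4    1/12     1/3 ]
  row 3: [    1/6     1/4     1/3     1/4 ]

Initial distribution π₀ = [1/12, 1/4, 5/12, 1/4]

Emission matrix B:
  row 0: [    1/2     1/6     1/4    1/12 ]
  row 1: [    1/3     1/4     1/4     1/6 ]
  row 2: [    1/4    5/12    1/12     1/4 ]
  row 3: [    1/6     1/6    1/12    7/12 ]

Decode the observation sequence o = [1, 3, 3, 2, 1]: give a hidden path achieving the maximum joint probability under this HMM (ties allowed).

path = [2, 3, 3, 1, 2]

t=0: δ = [1.389e-02, 6.250e-02, 1.736e-01, 4.167e-02]  (obs o_0=1)
t=1: δ = [4.823e-03, 7.234e-03, 3.906e-03, 3.376e-02]  ψ = [2, 2, 1, 2]  (obs o_1=3)
t=2: δ = [4.689e-04, 1.407e-03, 2.813e-03, 4.923e-03]  ψ = [3, 3, 3, 3]  (obs o_2=3)
t=3: δ = [2.344e-04, 3.077e-04, 1.368e-04, 1.026e-04]  ψ = [2, 3, 3, 3]  (obs o_3=2)
t=4: δ = [2.137e-05, 1.465e-05, 3.205e-05, 8.547e-06]  ψ = [1, 0, 1, 1]  (obs o_4=1)
backtrack: best end state = 2; path = [2, 3, 3, 1, 2]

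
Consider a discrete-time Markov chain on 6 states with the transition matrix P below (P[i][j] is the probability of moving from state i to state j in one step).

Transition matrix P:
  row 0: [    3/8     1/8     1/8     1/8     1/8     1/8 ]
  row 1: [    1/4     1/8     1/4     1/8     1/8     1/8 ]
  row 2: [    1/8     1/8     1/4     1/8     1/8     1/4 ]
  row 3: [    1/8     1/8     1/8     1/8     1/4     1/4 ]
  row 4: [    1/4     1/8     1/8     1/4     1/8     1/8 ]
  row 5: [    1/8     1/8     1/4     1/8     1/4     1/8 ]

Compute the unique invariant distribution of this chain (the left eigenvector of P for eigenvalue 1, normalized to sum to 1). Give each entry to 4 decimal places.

Balance equations π_j = Σ_i π_i·P[i][j]:
  π_0 = 3/8·π_0 + 1/4·π_1 + 1/8·π_2 + 1/8·π_3 + 1/4·π_4 + 1/8·π_5
  π_1 = 1/8·π_0 + 1/8·π_1 + 1/8·π_2 + 1/8·π_3 + 1/8·π_4 + 1/8·π_5
  π_2 = 1/8·π_0 + 1/4·π_1 + 1/4·π_2 + 1/8·π_3 + 1/8·π_4 + 1/4·π_5
  π_3 = 1/8·π_0 + 1/8·π_1 + 1/8·π_2 + 1/8·π_3 + 1/4·π_4 + 1/8·π_5
  π_4 = 1/8·π_0 + 1/8·π_1 + 1/8·π_2 + 1/4·π_3 + 1/8·π_4 + 1/4·π_5
  normalize: π_0 + π_1 + π_2 + π_3 + π_4 + π_5 = 1
Solving the linear system gives exactly π = [849/3952, 1/8, 729/3952, 575/3952, 81/494, 657/3952].

π = [0.2148, 0.1250, 0.1845, 0.1455, 0.1640, 0.1662]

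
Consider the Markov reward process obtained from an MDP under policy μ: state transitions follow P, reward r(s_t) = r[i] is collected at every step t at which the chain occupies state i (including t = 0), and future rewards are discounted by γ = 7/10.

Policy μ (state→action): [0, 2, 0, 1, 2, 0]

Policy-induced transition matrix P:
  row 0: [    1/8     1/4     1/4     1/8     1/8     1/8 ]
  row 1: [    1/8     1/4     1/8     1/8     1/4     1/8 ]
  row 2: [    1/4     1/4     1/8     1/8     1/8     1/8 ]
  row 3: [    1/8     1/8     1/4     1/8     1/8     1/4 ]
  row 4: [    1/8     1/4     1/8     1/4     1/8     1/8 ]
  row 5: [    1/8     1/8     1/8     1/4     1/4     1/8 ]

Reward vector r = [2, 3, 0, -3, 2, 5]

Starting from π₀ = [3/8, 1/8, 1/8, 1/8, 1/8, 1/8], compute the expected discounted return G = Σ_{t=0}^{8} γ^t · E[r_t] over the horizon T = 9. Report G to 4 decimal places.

t=0: π = [0.3750, 0.1250, 0.1250, 0.1250, 0.1250, 0.1250], E[r] = 1.6250, γ^t·E[r] = 1.625000, running G = 1.625000
t=1: π = [0.1406, 0.2188, 0.1875, 0.1563, 0.1563, 0.1406], E[r] = 1.4844, γ^t·E[r] = 1.039063, running G = 2.664063
t=2: π = [0.1484, 0.2129, 0.1621, 0.1621, 0.1699, 0.1445], E[r] = 1.5117, γ^t·E[r] = 0.740742, running G = 3.404805
t=3: π = [0.1453, 0.2117, 0.1638, 0.1643, 0.1697, 0.1453], E[r] = 1.4983, γ^t·E[r] = 0.513914, running G = 3.918719
t=4: π = [0.1455, 0.2113, 0.1637, 0.1644, 0.1696, 0.1455], E[r] = 1.4987, γ^t·E[r] = 0.359835, running G = 4.278553
t=5: π = [0.1455, 0.2113, 0.1637, 0.1644, 0.1696, 0.1455], E[r] = 1.4985, γ^t·E[r] = 0.251847, running G = 4.530401
t=6: π = [0.1455, 0.2113, 0.1637, 0.1644, 0.1696, 0.1455], E[r] = 1.4985, γ^t·E[r] = 0.176294, running G = 4.706694
t=7: π = [0.1455, 0.2113, 0.1637, 0.1644, 0.1696, 0.1455], E[r] = 1.4985, γ^t·E[r] = 0.123406, running G = 4.830100
t=8: π = [0.1455, 0.2113, 0.1637, 0.1644, 0.1696, 0.1455], E[r] = 1.4985, γ^t·E[r] = 0.086384, running G = 4.916484

G = 4.9165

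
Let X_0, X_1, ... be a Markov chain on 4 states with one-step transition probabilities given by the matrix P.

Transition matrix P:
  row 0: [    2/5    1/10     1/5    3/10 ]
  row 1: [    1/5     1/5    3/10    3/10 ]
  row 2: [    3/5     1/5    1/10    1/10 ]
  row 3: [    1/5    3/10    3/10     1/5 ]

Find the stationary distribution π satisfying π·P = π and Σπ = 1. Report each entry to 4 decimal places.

π = [0.3600, 0.1873, 0.2200, 0.2327]

Balance equations π_j = Σ_i π_i·P[i][j]:
  π_0 = 2/5·π_0 + 1/5·π_1 + 3/5·π_2 + 1/5·π_3
  π_1 = 1/10·π_0 + 1/5·π_1 + 1/5·π_2 + 3/10·π_3
  π_2 = 1/5·π_0 + 3/10·π_1 + 1/10·π_2 + 3/10·π_3
  normalize: π_0 + π_1 + π_2 + π_3 = 1
Solving the linear system gives exactly π = [9/25, 103/550, 11/50, 64/275].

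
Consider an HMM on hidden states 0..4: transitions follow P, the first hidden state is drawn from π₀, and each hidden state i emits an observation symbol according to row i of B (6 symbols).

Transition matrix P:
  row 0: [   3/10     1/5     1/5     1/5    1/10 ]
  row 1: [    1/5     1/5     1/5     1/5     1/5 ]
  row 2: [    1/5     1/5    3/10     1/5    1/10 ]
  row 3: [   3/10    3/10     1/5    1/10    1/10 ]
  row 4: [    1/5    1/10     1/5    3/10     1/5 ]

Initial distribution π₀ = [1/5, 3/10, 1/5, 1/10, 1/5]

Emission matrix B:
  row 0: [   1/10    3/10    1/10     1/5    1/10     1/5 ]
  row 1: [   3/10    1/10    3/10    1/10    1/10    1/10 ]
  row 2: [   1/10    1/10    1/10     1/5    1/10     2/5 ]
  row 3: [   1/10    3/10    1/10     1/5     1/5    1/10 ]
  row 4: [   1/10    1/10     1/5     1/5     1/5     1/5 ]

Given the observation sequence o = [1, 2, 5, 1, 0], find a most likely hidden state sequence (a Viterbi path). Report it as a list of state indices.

path = [0, 1, 2, 3, 1]

t=0: δ = [6.000e-02, 3.000e-02, 2.000e-02, 3.000e-02, 2.000e-02]  (obs o_0=1)
t=1: δ = [1.800e-03, 3.600e-03, 1.200e-03, 1.200e-03, 1.200e-03]  ψ = [0, 0, 0, 0, 0]  (obs o_1=2)
t=2: δ = [1.440e-04, 7.200e-05, 2.880e-04, 7.200e-05, 1.440e-04]  ψ = [1, 1, 1, 1, 1]  (obs o_2=5)
t=3: δ = [1.728e-05, 5.760e-06, 8.640e-06, 1.728e-05, 2.880e-06]  ψ = [2, 2, 2, 2, 2]  (obs o_3=1)
t=4: δ = [5.184e-07, 1.555e-06, 3.456e-07, 3.456e-07, 1.728e-07]  ψ = [0, 3, 0, 0, 0]  (obs o_4=0)
backtrack: best end state = 1; path = [0, 1, 2, 3, 1]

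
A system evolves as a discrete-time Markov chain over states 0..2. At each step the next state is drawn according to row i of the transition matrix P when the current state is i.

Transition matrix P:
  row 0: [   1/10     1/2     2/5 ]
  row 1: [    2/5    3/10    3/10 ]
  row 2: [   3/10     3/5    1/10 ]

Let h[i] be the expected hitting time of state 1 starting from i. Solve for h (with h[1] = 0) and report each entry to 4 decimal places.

h = [1.8841, 0.0000, 1.7391]

First-step conditioning: h[1] = 0; for i ≠ 1, h[i] = 1 + Σ_k P[i][k]·h[k].
  h[0] = 1 + 1/10·h[0] + 2/5·h[2]
  h[2] = 1 + 3/10·h[0] + 1/10·h[2]
Solving the 2×2 linear system over states ≠ 1 gives exactly h = [130/69, 0, 40/23] (h[1] = 0 is the target).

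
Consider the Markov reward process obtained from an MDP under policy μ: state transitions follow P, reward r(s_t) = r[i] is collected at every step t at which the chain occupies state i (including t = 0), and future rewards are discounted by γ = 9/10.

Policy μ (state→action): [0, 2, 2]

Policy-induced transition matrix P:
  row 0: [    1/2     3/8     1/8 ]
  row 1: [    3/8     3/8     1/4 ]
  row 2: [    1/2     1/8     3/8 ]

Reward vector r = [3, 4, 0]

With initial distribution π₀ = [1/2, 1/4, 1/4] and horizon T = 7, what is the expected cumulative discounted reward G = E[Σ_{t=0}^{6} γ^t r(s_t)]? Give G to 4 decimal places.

G = 13.7181

t=0: π = [0.5000, 0.2500, 0.2500], E[r] = 2.5000, γ^t·E[r] = 2.500000, running G = 2.500000
t=1: π = [0.4688, 0.3125, 0.2188], E[r] = 2.6563, γ^t·E[r] = 2.390625, running G = 4.890625
t=2: π = [0.4609, 0.3203, 0.2188], E[r] = 2.6641, γ^t·E[r] = 2.157891, running G = 7.048516
t=3: π = [0.4600, 0.3203, 0.2197], E[r] = 2.6611, γ^t·E[r] = 1.939966, running G = 8.988481
t=4: π = [0.4600, 0.3201, 0.2200], E[r] = 2.6602, γ^t·E[r] = 1.745329, running G = 10.733810
t=5: π = [0.4600, 0.3200, 0.2200], E[r] = 2.6600, γ^t·E[r] = 1.570706, running G = 12.304516
t=6: π = [0.4600, 0.3200, 0.2200], E[r] = 2.6600, γ^t·E[r] = 1.413631, running G = 13.718146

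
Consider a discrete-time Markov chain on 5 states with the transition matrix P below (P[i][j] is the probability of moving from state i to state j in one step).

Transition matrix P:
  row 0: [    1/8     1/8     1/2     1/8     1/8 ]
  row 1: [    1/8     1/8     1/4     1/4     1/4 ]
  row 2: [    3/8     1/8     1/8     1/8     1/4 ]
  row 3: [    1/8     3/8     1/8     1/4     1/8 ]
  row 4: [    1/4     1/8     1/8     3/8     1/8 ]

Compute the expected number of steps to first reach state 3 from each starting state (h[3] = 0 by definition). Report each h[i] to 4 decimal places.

h = [5.4076, 4.5980, 5.2888, 0.0000, 4.1003]

First-step conditioning: h[3] = 0; for i ≠ 3, h[i] = 1 + Σ_k P[i][k]·h[k].
  h[0] = 1 + 1/8·h[0] + 1/8·h[1] + 1/2·h[2] + 1/8·h[4]
  h[1] = 1 + 1/8·h[0] + 1/8·h[1] + 1/4·h[2] + 1/4·h[4]
  h[2] = 1 + 3/8·h[0] + 1/8·h[1] + 1/8·h[2] + 1/4·h[4]
  h[4] = 1 + 1/4·h[0] + 1/8·h[1] + 1/8·h[2] + 1/8·h[4]
Solving the 4×4 linear system over states ≠ 3 gives exactly h = [5824/1077, 4952/1077, 5696/1077, 0, 1472/359] (h[3] = 0 is the target).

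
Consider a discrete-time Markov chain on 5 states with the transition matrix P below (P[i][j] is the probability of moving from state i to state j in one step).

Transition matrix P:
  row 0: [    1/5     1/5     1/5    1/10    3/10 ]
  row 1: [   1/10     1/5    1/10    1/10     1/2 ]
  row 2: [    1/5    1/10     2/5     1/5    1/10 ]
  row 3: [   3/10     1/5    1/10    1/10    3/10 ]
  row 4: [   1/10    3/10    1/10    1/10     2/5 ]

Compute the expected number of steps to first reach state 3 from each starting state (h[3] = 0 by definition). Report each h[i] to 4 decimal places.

h = [8.4722, 8.6111, 7.3611, 0.0000, 8.6111]

First-step conditioning: h[3] = 0; for i ≠ 3, h[i] = 1 + Σ_k P[i][k]·h[k].
  h[0] = 1 + 1/5·h[0] + 1/5·h[1] + 1/5·h[2] + 3/10·h[4]
  h[1] = 1 + 1/10·h[0] + 1/5·h[1] + 1/10·h[2] + 1/2·h[4]
  h[2] = 1 + 1/5·h[0] + 1/10·h[1] + 2/5·h[2] + 1/10·h[4]
  h[4] = 1 + 1/10·h[0] + 3/10·h[1] + 1/10·h[2] + 2/5·h[4]
Solving the 4×4 linear system over states ≠ 3 gives exactly h = [305/36, 155/18, 265/36, 0, 155/18] (h[3] = 0 is the target).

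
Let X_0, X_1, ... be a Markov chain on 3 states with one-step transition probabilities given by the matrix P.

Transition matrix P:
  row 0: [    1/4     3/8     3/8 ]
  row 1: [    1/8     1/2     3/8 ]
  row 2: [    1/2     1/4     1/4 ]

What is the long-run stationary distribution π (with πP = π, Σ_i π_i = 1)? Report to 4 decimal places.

Balance equations π_j = Σ_i π_i·P[i][j]:
  π_0 = 1/4·π_0 + 1/8·π_1 + 1/2·π_2
  π_1 = 3/8·π_0 + 1/2·π_1 + 1/4·π_2
  normalize: π_0 + π_1 + π_2 = 1
Solving the linear system gives exactly π = [2/7, 8/21, 1/3].

π = [0.2857, 0.3810, 0.3333]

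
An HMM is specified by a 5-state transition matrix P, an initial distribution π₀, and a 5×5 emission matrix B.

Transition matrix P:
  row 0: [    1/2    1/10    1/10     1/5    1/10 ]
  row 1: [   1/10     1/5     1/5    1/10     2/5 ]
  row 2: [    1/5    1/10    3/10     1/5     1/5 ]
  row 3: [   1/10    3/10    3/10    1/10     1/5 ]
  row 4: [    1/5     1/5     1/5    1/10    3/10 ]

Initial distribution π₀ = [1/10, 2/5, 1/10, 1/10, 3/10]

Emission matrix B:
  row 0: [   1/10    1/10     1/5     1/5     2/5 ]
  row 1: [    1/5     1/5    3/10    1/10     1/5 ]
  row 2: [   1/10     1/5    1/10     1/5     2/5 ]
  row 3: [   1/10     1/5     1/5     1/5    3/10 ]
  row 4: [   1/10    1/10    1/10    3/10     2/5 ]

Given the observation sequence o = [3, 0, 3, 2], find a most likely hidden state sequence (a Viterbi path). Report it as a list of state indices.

t=0: δ = [2.000e-02, 4.000e-02, 2.000e-02, 2.000e-02, 9.000e-02]  (obs o_0=3)
t=1: δ = [1.800e-03, 3.600e-03, 1.800e-03, 9.000e-04, 2.700e-03]  ψ = [4, 4, 4, 4, 4]  (obs o_1=0)
t=2: δ = [1.800e-04, 7.200e-05, 1.440e-04, 7.200e-05, 4.320e-04]  ψ = [0, 1, 1, 0, 1]  (obs o_2=3)
t=3: δ = [1.800e-05, 2.592e-05, 8.640e-06, 8.640e-06, 1.296e-05]  ψ = [0, 4, 4, 4, 4]  (obs o_3=2)
backtrack: best end state = 1; path = [4, 1, 4, 1]

path = [4, 1, 4, 1]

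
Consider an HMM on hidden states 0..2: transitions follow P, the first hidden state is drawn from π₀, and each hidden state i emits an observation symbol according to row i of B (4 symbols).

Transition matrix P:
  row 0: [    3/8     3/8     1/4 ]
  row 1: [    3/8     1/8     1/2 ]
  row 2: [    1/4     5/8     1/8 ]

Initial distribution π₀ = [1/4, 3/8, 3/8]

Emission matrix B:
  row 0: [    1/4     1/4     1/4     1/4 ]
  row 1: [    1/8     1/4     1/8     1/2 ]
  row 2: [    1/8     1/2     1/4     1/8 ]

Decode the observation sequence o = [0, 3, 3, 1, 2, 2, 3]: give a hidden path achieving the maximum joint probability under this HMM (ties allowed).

t=0: δ = [6.250e-02, 4.688e-02, 4.688e-02]  (obs o_0=0)
t=1: δ = [5.859e-03, 1.465e-02, 2.930e-03]  ψ = [0, 2, 1]  (obs o_1=3)
t=2: δ = [1.373e-03, 1.099e-03, 9.155e-04]  ψ = [1, 0, 1]  (obs o_2=3)
t=3: δ = [1.287e-04, 1.431e-04, 2.747e-04]  ψ = [0, 2, 1]  (obs o_3=1)
t=4: δ = [1.717e-05, 2.146e-05, 1.788e-05]  ψ = [2, 2, 1]  (obs o_4=2)
t=5: δ = [2.012e-06, 1.397e-06, 2.682e-06]  ψ = [1, 2, 1]  (obs o_5=2)
t=6: δ = [1.886e-07, 8.382e-07, 8.731e-08]  ψ = [0, 2, 1]  (obs o_6=3)
backtrack: best end state = 1; path = [0, 0, 1, 2, 1, 2, 1]

path = [0, 0, 1, 2, 1, 2, 1]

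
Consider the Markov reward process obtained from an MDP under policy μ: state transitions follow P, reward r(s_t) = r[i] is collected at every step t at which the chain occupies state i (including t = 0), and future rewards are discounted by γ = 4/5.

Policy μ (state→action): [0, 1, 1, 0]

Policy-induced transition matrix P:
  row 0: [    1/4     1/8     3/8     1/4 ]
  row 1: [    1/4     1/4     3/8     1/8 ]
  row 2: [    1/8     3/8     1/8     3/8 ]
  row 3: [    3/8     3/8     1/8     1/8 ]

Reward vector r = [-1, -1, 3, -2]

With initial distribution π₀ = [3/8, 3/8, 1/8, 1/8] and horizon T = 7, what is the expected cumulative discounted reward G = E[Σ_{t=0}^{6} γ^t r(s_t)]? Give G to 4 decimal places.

t=0: π = [0.3750, 0.3750, 0.1250, 0.1250], E[r] = -0.6250, γ^t·E[r] = -0.625000, running G = -0.625000
t=1: π = [0.2500, 0.2344, 0.3125, 0.2031], E[r] = 0.0469, γ^t·E[r] = 0.037500, running G = -0.587500
t=2: π = [0.2363, 0.2832, 0.2461, 0.2344], E[r] = -0.2500, γ^t·E[r] = -0.160000, running G = -0.747500
t=3: π = [0.2485, 0.2805, 0.2549, 0.2161], E[r] = -0.1965, γ^t·E[r] = -0.100625, running G = -0.848125
t=4: π = [0.2451, 0.2778, 0.2573, 0.2198], E[r] = -0.1907, γ^t·E[r] = -0.078125, running G = -0.926250
t=5: π = [0.2453, 0.2790, 0.2557, 0.2200], E[r] = -0.1970, γ^t·E[r] = -0.064556, running G = -0.990806
t=6: π = [0.2455, 0.2788, 0.2561, 0.2196], E[r] = -0.1953, γ^t·E[r] = -0.051196, running G = -1.042002

G = -1.0420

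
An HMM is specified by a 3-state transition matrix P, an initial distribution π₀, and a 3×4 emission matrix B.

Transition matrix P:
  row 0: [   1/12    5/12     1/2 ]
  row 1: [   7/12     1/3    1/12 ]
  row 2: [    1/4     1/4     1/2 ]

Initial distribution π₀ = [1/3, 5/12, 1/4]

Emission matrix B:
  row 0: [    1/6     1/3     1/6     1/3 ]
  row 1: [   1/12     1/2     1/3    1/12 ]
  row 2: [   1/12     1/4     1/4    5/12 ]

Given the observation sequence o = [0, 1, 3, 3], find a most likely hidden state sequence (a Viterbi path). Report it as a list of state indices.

t=0: δ = [5.556e-02, 3.472e-02, 2.083e-02]  (obs o_0=0)
t=1: δ = [6.752e-03, 1.157e-02, 6.944e-03]  ψ = [1, 0, 0]  (obs o_1=1)
t=2: δ = [2.251e-03, 3.215e-04, 1.447e-03]  ψ = [1, 1, 2]  (obs o_2=3)
t=3: δ = [1.206e-04, 7.814e-05, 4.689e-04]  ψ = [2, 0, 0]  (obs o_3=3)
backtrack: best end state = 2; path = [0, 1, 0, 2]

path = [0, 1, 0, 2]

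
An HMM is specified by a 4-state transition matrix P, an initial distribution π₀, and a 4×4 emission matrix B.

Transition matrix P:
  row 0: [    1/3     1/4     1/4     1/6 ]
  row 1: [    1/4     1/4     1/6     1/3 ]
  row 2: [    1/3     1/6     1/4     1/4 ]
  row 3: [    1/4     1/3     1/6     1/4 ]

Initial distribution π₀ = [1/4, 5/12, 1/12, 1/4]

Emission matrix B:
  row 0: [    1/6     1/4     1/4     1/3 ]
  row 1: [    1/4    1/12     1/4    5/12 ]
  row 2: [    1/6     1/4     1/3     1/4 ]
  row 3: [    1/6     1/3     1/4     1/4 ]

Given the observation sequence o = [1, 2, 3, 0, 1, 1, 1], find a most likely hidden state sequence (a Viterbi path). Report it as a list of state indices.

t=0: δ = [6.250e-02, 3.472e-02, 2.083e-02, 8.333e-02]  (obs o_0=1)
t=1: δ = [5.208e-03, 6.944e-03, 5.208e-03, 5.208e-03]  ψ = [0, 3, 0, 3]  (obs o_1=2)
t=2: δ = [5.787e-04, 7.234e-04, 3.255e-04, 5.787e-04]  ψ = [0, 1, 0, 1]  (obs o_2=3)
t=3: δ = [3.215e-05, 4.823e-05, 2.411e-05, 4.019e-05]  ψ = [0, 3, 0, 1]  (obs o_3=0)
t=4: δ = [3.014e-06, 1.116e-06, 2.009e-06, 5.358e-06]  ψ = [1, 3, 0, 1]  (obs o_4=1)
t=5: δ = [3.349e-07, 1.488e-07, 2.233e-07, 4.465e-07]  ψ = [3, 3, 3, 3]  (obs o_5=1)
t=6: δ = [2.791e-08, 1.240e-08, 2.093e-08, 3.721e-08]  ψ = [0, 3, 0, 3]  (obs o_6=1)
backtrack: best end state = 3; path = [3, 1, 3, 1, 3, 3, 3]

path = [3, 1, 3, 1, 3, 3, 3]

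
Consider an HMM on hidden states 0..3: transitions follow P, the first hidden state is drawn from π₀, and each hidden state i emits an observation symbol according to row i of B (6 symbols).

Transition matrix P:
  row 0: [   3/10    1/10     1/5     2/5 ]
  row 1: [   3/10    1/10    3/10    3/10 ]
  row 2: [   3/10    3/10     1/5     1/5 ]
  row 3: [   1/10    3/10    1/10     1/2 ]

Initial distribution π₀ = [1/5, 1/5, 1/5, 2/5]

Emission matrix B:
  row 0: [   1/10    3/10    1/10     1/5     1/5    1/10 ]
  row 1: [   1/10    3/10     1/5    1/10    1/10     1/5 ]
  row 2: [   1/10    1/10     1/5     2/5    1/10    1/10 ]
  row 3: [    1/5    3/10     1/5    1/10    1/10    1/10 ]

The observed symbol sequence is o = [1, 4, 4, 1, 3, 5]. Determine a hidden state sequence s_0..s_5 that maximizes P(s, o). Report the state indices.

path = [3, 3, 3, 1, 2, 1]

t=0: δ = [6.000e-02, 6.000e-02, 2.000e-02, 1.200e-01]  (obs o_0=1)
t=1: δ = [3.600e-03, 3.600e-03, 1.800e-03, 6.000e-03]  ψ = [0, 3, 1, 3]  (obs o_1=4)
t=2: δ = [2.160e-04, 1.800e-04, 1.080e-04, 3.000e-04]  ψ = [0, 3, 1, 3]  (obs o_2=4)
t=3: δ = [1.944e-05, 2.700e-05, 5.400e-06, 4.500e-05]  ψ = [0, 3, 1, 3]  (obs o_3=1)
t=4: δ = [1.620e-06, 1.350e-06, 3.240e-06, 2.250e-06]  ψ = [1, 3, 1, 3]  (obs o_4=3)
t=5: δ = [9.720e-08, 1.944e-07, 6.480e-08, 1.125e-07]  ψ = [2, 2, 2, 3]  (obs o_5=5)
backtrack: best end state = 1; path = [3, 3, 3, 1, 2, 1]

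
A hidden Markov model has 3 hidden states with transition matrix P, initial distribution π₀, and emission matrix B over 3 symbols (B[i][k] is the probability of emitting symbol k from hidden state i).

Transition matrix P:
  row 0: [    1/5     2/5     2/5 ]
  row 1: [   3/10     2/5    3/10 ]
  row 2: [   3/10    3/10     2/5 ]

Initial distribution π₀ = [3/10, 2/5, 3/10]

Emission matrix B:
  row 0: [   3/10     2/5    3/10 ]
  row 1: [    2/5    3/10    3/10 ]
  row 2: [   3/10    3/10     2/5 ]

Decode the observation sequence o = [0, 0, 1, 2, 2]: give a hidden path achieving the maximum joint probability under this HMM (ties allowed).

path = [1, 1, 0, 2, 2]

t=0: δ = [9.000e-02, 1.600e-01, 9.000e-02]  (obs o_0=0)
t=1: δ = [1.440e-02, 2.560e-02, 1.440e-02]  ψ = [1, 1, 1]  (obs o_1=0)
t=2: δ = [3.072e-03, 3.072e-03, 2.304e-03]  ψ = [1, 1, 1]  (obs o_2=1)
t=3: δ = [2.765e-04, 3.686e-04, 4.915e-04]  ψ = [1, 0, 0]  (obs o_3=2)
t=4: δ = [4.424e-05, 4.424e-05, 7.864e-05]  ψ = [2, 1, 2]  (obs o_4=2)
backtrack: best end state = 2; path = [1, 1, 0, 2, 2]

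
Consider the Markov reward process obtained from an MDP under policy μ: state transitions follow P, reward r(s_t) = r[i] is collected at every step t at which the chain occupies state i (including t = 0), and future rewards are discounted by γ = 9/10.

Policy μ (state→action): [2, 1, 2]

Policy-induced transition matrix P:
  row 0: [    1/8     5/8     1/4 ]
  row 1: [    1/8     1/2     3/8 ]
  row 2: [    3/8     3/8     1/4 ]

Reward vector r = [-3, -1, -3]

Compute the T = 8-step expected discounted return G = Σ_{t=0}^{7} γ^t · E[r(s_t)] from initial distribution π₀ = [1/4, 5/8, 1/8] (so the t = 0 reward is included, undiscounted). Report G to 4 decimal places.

G = -11.2276

t=0: π = [0.2500, 0.6250, 0.1250], E[r] = -1.7500, γ^t·E[r] = -1.750000, running G = -1.750000
t=1: π = [0.1563, 0.5156, 0.3281], E[r] = -1.9688, γ^t·E[r] = -1.771875, running G = -3.521875
t=2: π = [0.2070, 0.4785, 0.3145], E[r] = -2.0430, γ^t·E[r] = -1.654805, running G = -5.176680
t=3: π = [0.2036, 0.4866, 0.3098], E[r] = -2.0269, γ^t·E[r] = -1.477578, running G = -6.654257
t=4: π = [0.2025, 0.4867, 0.3108], E[r] = -2.0266, γ^t·E[r] = -1.329620, running G = -7.983877
t=5: π = [0.2027, 0.4865, 0.3108], E[r] = -2.0271, γ^t·E[r] = -1.196978, running G = -9.180855
t=6: π = [0.2027, 0.4865, 0.3108], E[r] = -2.0270, γ^t·E[r] = -1.077249, running G = -10.258103
t=7: π = [0.2027, 0.4865, 0.3108], E[r] = -2.0270, γ^t·E[r] = -0.969519, running G = -11.227623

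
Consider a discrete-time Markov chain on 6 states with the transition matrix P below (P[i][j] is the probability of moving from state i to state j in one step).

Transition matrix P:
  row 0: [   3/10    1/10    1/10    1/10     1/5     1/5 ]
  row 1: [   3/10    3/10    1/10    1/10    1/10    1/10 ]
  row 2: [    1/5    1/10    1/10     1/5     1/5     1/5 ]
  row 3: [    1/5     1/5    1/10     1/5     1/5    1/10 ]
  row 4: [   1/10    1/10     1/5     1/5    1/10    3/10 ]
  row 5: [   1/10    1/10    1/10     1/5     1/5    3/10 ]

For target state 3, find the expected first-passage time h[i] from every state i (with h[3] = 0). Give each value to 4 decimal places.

h = [6.6017, 6.7842, 5.9415, 0.0000, 5.8748, 5.8681]

First-step conditioning: h[3] = 0; for i ≠ 3, h[i] = 1 + Σ_k P[i][k]·h[k].
  h[0] = 1 + 3/10·h[0] + 1/10·h[1] + 1/10·h[2] + 1/5·h[4] + 1/5·h[5]
  h[1] = 1 + 3/10·h[0] + 3/10·h[1] + 1/10·h[2] + 1/10·h[4] + 1/10·h[5]
  h[2] = 1 + 1/5·h[0] + 1/10·h[1] + 1/10·h[2] + 1/5·h[4] + 1/5·h[5]
  h[4] = 1 + 1/10·h[0] + 1/10·h[1] + 1/5·h[2] + 1/10·h[4] + 3/10·h[5]
  h[5] = 1 + 1/10·h[0] + 1/10·h[1] + 1/10·h[2] + 1/5·h[4] + 3/10·h[5]
Solving the 5×5 linear system over states ≠ 3 gives exactly h = [8800/1333, 27130/3999, 7920/1333, 0, 70480/11997, 70400/11997] (h[3] = 0 is the target).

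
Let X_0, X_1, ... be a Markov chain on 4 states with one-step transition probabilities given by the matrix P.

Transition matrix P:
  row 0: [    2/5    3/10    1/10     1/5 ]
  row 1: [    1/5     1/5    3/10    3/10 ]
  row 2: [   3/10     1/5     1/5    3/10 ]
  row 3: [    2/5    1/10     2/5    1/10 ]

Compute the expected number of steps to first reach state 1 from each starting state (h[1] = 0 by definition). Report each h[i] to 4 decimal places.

First-step conditioning: h[1] = 0; for i ≠ 1, h[i] = 1 + Σ_k P[i][k]·h[k].
  h[0] = 1 + 2/5·h[0] + 1/10·h[2] + 1/5·h[3]
  h[2] = 1 + 3/10·h[0] + 1/5·h[2] + 3/10·h[3]
  h[3] = 1 + 2/5·h[0] + 2/5·h[2] + 1/10·h[3]
Solving the 3×3 linear system over states ≠ 1 gives exactly h = [960/233, 0, 1090/233, 1170/233] (h[1] = 0 is the target).

h = [4.1202, 0.0000, 4.6781, 5.0215]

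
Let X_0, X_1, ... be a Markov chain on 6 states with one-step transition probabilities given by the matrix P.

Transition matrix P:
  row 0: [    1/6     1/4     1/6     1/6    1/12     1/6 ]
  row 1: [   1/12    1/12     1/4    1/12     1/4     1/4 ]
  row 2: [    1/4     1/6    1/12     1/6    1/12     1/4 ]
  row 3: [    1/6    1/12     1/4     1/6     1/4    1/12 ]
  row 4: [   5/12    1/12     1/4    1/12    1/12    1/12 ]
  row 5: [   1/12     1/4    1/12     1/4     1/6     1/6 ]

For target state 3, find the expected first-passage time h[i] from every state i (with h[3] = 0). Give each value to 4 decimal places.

First-step conditioning: h[3] = 0; for i ≠ 3, h[i] = 1 + Σ_k P[i][k]·h[k].
  h[0] = 1 + 1/6·h[0] + 1/4·h[1] + 1/6·h[2] + 1/12·h[4] + 1/6·h[5]
  h[1] = 1 + 1/12·h[0] + 1/12·h[1] + 1/4·h[2] + 1/4·h[4] + 1/4·h[5]
  h[2] = 1 + 1/4·h[0] + 1/6·h[1] + 1/12·h[2] + 1/12·h[4] + 1/4·h[5]
  h[4] = 1 + 5/12·h[0] + 1/12·h[1] + 1/4·h[2] + 1/12·h[4] + 1/12·h[5]
  h[5] = 1 + 1/12·h[0] + 1/4·h[1] + 1/12·h[2] + 1/6·h[4] + 1/6·h[5]
Solving the 5×5 linear system over states ≠ 3 gives exactly h = [513/80, 69/10, 507/80, 0, 69/10, 237/40] (h[3] = 0 is the target).

h = [6.4125, 6.9000, 6.3375, 0.0000, 6.9000, 5.9250]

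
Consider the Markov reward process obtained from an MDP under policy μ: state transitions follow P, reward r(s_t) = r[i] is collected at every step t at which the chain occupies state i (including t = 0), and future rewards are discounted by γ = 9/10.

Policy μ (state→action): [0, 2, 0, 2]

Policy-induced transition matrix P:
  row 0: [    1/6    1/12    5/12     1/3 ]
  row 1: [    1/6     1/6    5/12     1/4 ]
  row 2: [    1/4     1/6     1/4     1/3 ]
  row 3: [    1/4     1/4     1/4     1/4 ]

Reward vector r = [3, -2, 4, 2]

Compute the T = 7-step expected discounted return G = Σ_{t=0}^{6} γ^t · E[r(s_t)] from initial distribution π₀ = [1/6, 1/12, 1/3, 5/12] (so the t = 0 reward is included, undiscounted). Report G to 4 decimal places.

t=0: π = [0.1667, 0.0833, 0.3333, 0.4167], E[r] = 2.5000, γ^t·E[r] = 2.500000, running G = 2.500000
t=1: π = [0.2292, 0.1875, 0.2917, 0.2917], E[r] = 2.0625, γ^t·E[r] = 1.856250, running G = 4.356250
t=2: π = [0.2153, 0.1719, 0.3194, 0.2934], E[r] = 2.1667, γ^t·E[r] = 1.755000, running G = 6.111250
t=3: π = [0.2177, 0.1732, 0.3145, 0.2946], E[r] = 2.1541, γ^t·E[r] = 1.570324, running G = 7.681574
t=4: π = [0.2174, 0.1731, 0.3152, 0.2944], E[r] = 2.1555, γ^t·E[r] = 1.414194, running G = 9.095768
t=5: π = [0.2175, 0.1731, 0.3151, 0.2944], E[r] = 2.1553, γ^t·E[r] = 1.272691, running G = 10.368458
t=6: π = [0.2175, 0.1731, 0.3151, 0.2944], E[r] = 2.1553, γ^t·E[r] = 1.145429, running G = 11.513887

G = 11.5139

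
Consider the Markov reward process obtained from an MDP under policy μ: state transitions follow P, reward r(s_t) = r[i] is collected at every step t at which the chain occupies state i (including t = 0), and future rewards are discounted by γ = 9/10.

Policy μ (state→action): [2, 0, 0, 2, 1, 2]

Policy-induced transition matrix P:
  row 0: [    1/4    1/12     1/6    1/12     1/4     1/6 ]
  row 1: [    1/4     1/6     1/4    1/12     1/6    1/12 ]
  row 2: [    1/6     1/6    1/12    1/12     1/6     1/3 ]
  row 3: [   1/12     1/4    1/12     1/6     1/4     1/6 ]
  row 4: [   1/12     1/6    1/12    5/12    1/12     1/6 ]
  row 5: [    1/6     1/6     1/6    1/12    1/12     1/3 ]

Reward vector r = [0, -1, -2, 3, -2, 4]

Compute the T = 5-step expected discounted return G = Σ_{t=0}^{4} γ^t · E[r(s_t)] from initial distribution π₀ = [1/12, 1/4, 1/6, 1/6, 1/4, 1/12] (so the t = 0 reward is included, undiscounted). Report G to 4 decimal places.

t=0: π = [0.0833, 0.2500, 0.1667, 0.1667, 0.2500, 0.0833], E[r] = -0.2500, γ^t·E[r] = -0.250000, running G = -0.250000
t=1: π = [0.1597, 0.1736, 0.1389, 0.1806, 0.1597, 0.1875], E[r] = 0.5208, γ^t·E[r] = 0.468750, running G = 0.218750
t=2: π = [0.1661, 0.1684, 0.1412, 0.1516, 0.1661, 0.2066], E[r] = 0.4983, γ^t·E[r] = 0.403594, running G = 0.622344
t=3: π = [0.1681, 0.1655, 0.1425, 0.1513, 0.1621, 0.2106], E[r] = 0.5218, γ^t·E[r] = 0.380426, running G = 1.002770
t=4: π = [0.1683, 0.1653, 0.1425, 0.1500, 0.1622, 0.2117], E[r] = 0.5221, γ^t·E[r] = 0.342581, running G = 1.345350

G = 1.3454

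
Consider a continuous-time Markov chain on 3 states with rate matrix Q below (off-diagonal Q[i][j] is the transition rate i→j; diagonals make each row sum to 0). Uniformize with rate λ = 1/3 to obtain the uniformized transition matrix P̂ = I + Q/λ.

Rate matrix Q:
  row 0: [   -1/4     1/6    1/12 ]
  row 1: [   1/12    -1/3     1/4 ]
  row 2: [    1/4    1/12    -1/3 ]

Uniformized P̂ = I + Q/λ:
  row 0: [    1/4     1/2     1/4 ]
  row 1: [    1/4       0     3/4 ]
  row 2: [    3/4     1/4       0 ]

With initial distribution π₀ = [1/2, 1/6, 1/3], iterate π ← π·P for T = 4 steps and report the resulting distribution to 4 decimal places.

π = [0.3984, 0.2878, 0.3138]

t=0: π = [0.5000, 0.1667, 0.3333]
t=1: π = [0.4167, 0.3333, 0.2500]
t=2: π = [0.3750, 0.2708, 0.3542]
t=3: π = [0.4271, 0.2760, 0.2969]
t=4: π = [0.3984, 0.2878, 0.3138]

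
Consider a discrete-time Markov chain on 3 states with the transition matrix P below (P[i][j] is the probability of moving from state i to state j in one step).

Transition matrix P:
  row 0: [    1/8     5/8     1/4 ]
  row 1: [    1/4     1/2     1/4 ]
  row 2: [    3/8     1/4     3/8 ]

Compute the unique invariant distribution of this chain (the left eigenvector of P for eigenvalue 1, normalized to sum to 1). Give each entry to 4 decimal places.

Balance equations π_j = Σ_i π_i·P[i][j]:
  π_0 = 1/8·π_0 + 1/4·π_1 + 3/8·π_2
  π_1 = 5/8·π_0 + 1/2·π_1 + 1/4·π_2
  normalize: π_0 + π_1 + π_2 = 1
Solving the linear system gives exactly π = [16/63, 29/63, 2/7].

π = [0.2540, 0.4603, 0.2857]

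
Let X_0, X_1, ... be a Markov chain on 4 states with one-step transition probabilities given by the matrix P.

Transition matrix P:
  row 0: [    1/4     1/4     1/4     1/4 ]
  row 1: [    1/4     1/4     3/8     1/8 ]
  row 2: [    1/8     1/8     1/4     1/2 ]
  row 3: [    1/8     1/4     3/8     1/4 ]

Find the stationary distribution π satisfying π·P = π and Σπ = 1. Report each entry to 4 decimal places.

π = [0.1730, 0.2107, 0.3141, 0.3022]

Balance equations π_j = Σ_i π_i·P[i][j]:
  π_0 = 1/4·π_0 + 1/4·π_1 + 1/8·π_2 + 1/8·π_3
  π_1 = 1/4·π_0 + 1/4·π_1 + 1/8·π_2 + 1/4·π_3
  π_2 = 1/4·π_0 + 3/8·π_1 + 1/4·π_2 + 3/8·π_3
  normalize: π_0 + π_1 + π_2 + π_3 = 1
Solving the linear system gives exactly π = [87/503, 106/503, 158/503, 152/503].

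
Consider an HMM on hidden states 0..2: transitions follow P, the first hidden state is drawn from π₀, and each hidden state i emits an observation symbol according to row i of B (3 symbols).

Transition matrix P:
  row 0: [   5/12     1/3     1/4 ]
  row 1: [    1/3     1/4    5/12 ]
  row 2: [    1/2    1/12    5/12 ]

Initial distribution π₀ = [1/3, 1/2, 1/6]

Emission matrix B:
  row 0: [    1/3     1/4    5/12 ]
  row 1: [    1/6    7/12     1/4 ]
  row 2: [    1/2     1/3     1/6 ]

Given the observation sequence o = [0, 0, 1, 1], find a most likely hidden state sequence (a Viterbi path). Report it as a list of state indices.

path = [0, 0, 1, 1]

t=0: δ = [1.111e-01, 8.333e-02, 8.333e-02]  (obs o_0=0)
t=1: δ = [1.543e-02, 6.173e-03, 1.736e-02]  ψ = [0, 0, 1]  (obs o_1=0)
t=2: δ = [2.170e-03, 3.001e-03, 2.411e-03]  ψ = [2, 0, 2]  (obs o_2=1)
t=3: δ = [3.014e-04, 4.376e-04, 4.168e-04]  ψ = [2, 1, 1]  (obs o_3=1)
backtrack: best end state = 1; path = [0, 0, 1, 1]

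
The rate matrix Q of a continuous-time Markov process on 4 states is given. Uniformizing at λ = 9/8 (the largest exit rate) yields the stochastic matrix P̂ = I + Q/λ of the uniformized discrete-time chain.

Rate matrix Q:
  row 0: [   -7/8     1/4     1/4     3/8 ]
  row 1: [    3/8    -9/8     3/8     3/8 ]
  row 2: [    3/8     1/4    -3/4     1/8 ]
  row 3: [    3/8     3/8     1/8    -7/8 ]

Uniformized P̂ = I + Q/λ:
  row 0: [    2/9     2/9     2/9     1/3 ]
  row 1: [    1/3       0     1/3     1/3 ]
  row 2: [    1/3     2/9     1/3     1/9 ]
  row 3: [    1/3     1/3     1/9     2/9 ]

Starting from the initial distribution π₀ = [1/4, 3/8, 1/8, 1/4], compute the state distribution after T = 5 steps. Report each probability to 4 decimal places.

π = [0.3000, 0.2044, 0.2443, 0.2513]

t=0: π = [0.2500, 0.3750, 0.1250, 0.2500]
t=1: π = [0.3056, 0.1667, 0.2500, 0.2778]
t=2: π = [0.2994, 0.2160, 0.2377, 0.2469]
t=3: π = [0.3001, 0.2016, 0.2452, 0.2531]
t=4: π = [0.3000, 0.2055, 0.2438, 0.2507]
t=5: π = [0.3000, 0.2044, 0.2443, 0.2513]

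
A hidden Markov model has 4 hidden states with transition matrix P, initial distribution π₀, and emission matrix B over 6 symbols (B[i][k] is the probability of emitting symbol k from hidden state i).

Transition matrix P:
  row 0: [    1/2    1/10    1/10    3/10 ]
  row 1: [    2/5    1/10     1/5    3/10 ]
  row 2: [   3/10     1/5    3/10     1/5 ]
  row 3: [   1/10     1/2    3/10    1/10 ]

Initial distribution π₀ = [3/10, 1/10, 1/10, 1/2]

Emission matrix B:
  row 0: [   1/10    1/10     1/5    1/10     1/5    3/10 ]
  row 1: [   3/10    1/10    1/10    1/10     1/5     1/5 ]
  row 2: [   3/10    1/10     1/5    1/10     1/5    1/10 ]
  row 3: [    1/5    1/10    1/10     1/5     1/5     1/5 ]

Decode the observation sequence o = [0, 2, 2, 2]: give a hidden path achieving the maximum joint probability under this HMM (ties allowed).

t=0: δ = [3.000e-02, 3.000e-02, 3.000e-02, 1.000e-01]  (obs o_0=0)
t=1: δ = [3.000e-03, 5.000e-03, 6.000e-03, 1.000e-03]  ψ = [0, 3, 3, 3]  (obs o_1=2)
t=2: δ = [4.000e-04, 1.200e-04, 3.600e-04, 1.500e-04]  ψ = [1, 2, 2, 1]  (obs o_2=2)
t=3: δ = [4.000e-05, 7.500e-06, 2.160e-05, 1.200e-05]  ψ = [0, 3, 2, 0]  (obs o_3=2)
backtrack: best end state = 0; path = [3, 1, 0, 0]

path = [3, 1, 0, 0]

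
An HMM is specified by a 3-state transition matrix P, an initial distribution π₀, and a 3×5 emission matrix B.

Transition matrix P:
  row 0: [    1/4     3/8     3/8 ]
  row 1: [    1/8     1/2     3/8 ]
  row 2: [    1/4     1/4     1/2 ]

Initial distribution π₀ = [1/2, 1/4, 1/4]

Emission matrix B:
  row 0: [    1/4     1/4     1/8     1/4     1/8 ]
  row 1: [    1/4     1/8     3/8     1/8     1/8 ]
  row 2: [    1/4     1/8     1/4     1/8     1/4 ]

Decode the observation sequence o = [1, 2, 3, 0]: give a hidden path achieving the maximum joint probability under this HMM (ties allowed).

path = [0, 1, 1, 1]

t=0: δ = [1.250e-01, 3.125e-02, 3.125e-02]  (obs o_0=1)
t=1: δ = [3.906e-03, 1.758e-02, 1.172e-02]  ψ = [0, 0, 0]  (obs o_1=2)
t=2: δ = [7.324e-04, 1.099e-03, 8.240e-04]  ψ = [2, 1, 1]  (obs o_2=3)
t=3: δ = [5.150e-05, 1.373e-04, 1.030e-04]  ψ = [2, 1, 1]  (obs o_3=0)
backtrack: best end state = 1; path = [0, 1, 1, 1]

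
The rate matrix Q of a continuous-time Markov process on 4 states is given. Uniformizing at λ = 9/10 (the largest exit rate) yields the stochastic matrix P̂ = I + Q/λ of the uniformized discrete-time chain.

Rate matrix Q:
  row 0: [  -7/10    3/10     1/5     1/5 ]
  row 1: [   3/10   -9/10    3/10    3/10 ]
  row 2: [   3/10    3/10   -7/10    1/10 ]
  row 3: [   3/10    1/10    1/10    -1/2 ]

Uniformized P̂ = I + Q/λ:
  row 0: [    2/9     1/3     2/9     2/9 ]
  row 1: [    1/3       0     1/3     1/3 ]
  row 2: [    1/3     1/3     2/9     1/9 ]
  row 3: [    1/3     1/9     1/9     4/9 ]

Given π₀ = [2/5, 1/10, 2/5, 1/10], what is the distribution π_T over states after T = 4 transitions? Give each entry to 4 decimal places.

t=0: π = [0.4000, 0.1000, 0.4000, 0.1000]
t=1: π = [0.2889, 0.2778, 0.2222, 0.2111]
t=2: π = [0.3012, 0.1938, 0.2296, 0.2753]
t=3: π = [0.2999, 0.2075, 0.2132, 0.2794]
t=4: π = [0.3000, 0.2021, 0.2142, 0.2837]

π = [0.3000, 0.2021, 0.2142, 0.2837]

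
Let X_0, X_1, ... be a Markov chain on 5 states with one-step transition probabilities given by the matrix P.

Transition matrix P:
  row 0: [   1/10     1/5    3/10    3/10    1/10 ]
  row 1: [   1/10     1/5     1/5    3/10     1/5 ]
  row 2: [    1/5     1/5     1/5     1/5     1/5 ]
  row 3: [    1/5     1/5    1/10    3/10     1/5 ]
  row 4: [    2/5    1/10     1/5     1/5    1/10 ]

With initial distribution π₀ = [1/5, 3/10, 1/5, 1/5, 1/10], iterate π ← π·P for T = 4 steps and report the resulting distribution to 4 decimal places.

t=0: π = [0.2000, 0.3000, 0.2000, 0.2000, 0.1000]
t=1: π = [0.1700, 0.1900, 0.2000, 0.2700, 0.1700]
t=2: π = [0.1980, 0.1830, 0.1900, 0.2630, 0.1660]
t=3: π = [0.1951, 0.1834, 0.1935, 0.2644, 0.1636]
t=4: π = [0.1949, 0.1836, 0.1931, 0.2643, 0.1641]

π = [0.1949, 0.1836, 0.1931, 0.2643, 0.1641]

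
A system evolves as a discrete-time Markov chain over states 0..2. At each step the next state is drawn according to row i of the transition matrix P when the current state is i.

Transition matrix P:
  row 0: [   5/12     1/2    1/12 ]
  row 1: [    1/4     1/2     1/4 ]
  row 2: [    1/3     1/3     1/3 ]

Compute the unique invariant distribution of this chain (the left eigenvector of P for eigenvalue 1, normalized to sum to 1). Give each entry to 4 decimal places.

Balance equations π_j = Σ_i π_i·P[i][j]:
  π_0 = 5/12·π_0 + 1/4·π_1 + 1/3·π_2
  π_1 = 1/2·π_0 + 1/2·π_1 + 1/3·π_2
  normalize: π_0 + π_1 + π_2 = 1
Solving the linear system gives exactly π = [9/28, 13/28, 3/14].

π = [0.3214, 0.4643, 0.2143]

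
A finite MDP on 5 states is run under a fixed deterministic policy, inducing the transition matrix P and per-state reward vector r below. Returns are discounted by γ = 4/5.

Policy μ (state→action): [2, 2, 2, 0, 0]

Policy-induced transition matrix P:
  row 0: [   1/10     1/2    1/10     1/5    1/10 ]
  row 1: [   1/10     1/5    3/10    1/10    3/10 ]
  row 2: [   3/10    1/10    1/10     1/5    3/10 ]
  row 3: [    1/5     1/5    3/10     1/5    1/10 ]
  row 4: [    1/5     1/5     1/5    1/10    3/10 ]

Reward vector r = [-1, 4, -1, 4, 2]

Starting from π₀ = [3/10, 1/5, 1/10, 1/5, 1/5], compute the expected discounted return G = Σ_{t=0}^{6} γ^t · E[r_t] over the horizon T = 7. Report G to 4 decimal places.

G = 6.5392

t=0: π = [0.3000, 0.2000, 0.1000, 0.2000, 0.2000], E[r] = 1.6000, γ^t·E[r] = 1.600000, running G = 1.600000
t=1: π = [0.1600, 0.2800, 0.2000, 0.1600, 0.2000], E[r] = 1.8000, γ^t·E[r] = 1.440000, running G = 3.040000
t=2: π = [0.1760, 0.2280, 0.2080, 0.1520, 0.2360], E[r] = 1.6080, γ^t·E[r] = 1.029120, running G = 4.069120
t=3: π = [0.1804, 0.2320, 0.1996, 0.1536, 0.2344], E[r] = 1.6312, γ^t·E[r] = 0.835174, running G = 4.904294
t=4: π = [0.1787, 0.2342, 0.2006, 0.1534, 0.2332], E[r] = 1.6372, γ^t·E[r] = 0.670597, running G = 5.574892
t=5: π = [0.1788, 0.2336, 0.2008, 0.1533, 0.2336], E[r] = 1.6349, γ^t·E[r] = 0.535715, running G = 6.110606
t=6: π = [0.1788, 0.2335, 0.2007, 0.1533, 0.2336], E[r] = 1.6349, γ^t·E[r] = 0.428592, running G = 6.539198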